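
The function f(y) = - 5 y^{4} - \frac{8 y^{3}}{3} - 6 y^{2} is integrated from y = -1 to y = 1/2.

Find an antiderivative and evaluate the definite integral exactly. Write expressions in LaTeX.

The integrand splits into summands that can be handled one at a time.
F(y) = - y^{5} - \frac{2 y^{4}}{3} - 2 y^{3} is an antiderivative of f.
Check: d/dy[- y^{5} - \frac{2 y^{4}}{3} - 2 y^{3}] = - 5 y^{4} - \frac{8 y^{3}}{3} - 6 y^{2} = f(y).
F(1/2) = - \frac{31}{96}; F(-1) = \frac{7}{3}.
Integral = F(1/2) - F(-1) = - \frac{85}{32}.

Antiderivative: F(y) = - y^{5} - \frac{2 y^{4}}{3} - 2 y^{3}; value = - \frac{85}{32}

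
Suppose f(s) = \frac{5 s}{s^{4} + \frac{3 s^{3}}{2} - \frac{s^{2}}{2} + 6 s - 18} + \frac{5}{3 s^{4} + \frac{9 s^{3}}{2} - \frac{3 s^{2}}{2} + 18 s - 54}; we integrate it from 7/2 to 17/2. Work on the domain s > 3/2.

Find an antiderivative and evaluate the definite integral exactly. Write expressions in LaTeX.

The denominator factors as 3 \left(s + 3\right) \left(2 s - 3\right) \left(s^{2} + 4\right); partial fractions split f into directly integrable pieces: - \frac{2 \left(54 s - 19\right)}{195 \left(s^{2} + 4\right)} + \frac{88}{135 \left(2 s - 3\right)} + \frac{80}{351 \left(s + 3\right)}.
F(s) = \frac{572 \log{\left(s - \frac{3}{2} \right)} + 400 \log{\left(s + 3 \right)} - 486 \log{\left(s^{2} + 4 \right)} + 171 \operatorname{atan}{\left(\frac{s}{2} \right)}}{1755} is an antiderivative of f.
Check: d/ds[\frac{572 \log{\left(s - \frac{3}{2} \right)} + 400 \log{\left(s + 3 \right)} - 486 \log{\left(s^{2} + 4 \right)} + 171 \operatorname{atan}{\left(\frac{s}{2} \right)}}{1755}] = \frac{30 s + 10}{6 s^{4} + 9 s^{3} - 3 s^{2} + 36 s - 108}, which equals f(s).
F(17/2) = - \frac{18 \log{\left(\frac{305}{4} \right)}}{65} + \frac{19 \operatorname{atan}{\left(\frac{17}{4} \right)}}{195} + \frac{80 \log{\left(\frac{23}{2} \right)}}{351} + \frac{44 \log{\left(7 \right)}}{135}; F(7/2) = - \frac{18 \log{\left(\frac{65}{4} \right)}}{65} + \frac{19 \operatorname{atan}{\left(\frac{7}{4} \right)}}{195} + \frac{44 \log{\left(2 \right)}}{135} + \frac{80 \log{\left(\frac{13}{2} \right)}}{351}.
Integral = F(17/2) - F(7/2) = - \frac{18 \log{\left(\frac{305}{4} \right)}}{65} - \frac{80 \log{\left(\frac{13}{2} \right)}}{351} - \frac{44 \log{\left(2 \right)}}{135} - \frac{19 \operatorname{atan}{\left(\frac{7}{4} \right)}}{195} + \frac{19 \operatorname{atan}{\left(\frac{17}{4} \right)}}{195} + \frac{80 \log{\left(\frac{23}{2} \right)}}{351} + \frac{44 \log{\left(7 \right)}}{135} + \frac{18 \log{\left(\frac{65}{4} \right)}}{65}.

Antiderivative: F(s) = \frac{572 \log{\left(s - \frac{3}{2} \right)} + 400 \log{\left(s + 3 \right)} - 486 \log{\left(s^{2} + 4 \right)} + 171 \operatorname{atan}{\left(\frac{s}{2} \right)}}{1755}; value = - \frac{18 \log{\left(\frac{305}{4} \right)}}{65} - \frac{80 \log{\left(\frac{13}{2} \right)}}{351} - \frac{44 \log{\left(2 \right)}}{135} - \frac{19 \operatorname{atan}{\left(\frac{7}{4} \right)}}{195} + \frac{19 \operatorname{atan}{\left(\frac{17}{4} \right)}}{195} + \frac{80 \log{\left(\frac{23}{2} \right)}}{351} + \frac{44 \log{\left(7 \right)}}{135} + \frac{18 \log{\left(\frac{65}{4} \right)}}{65}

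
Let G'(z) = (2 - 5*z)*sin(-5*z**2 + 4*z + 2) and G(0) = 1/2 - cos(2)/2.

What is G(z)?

G(z) = 1/2 - cos(-5*z**2 + 4*z + 2)/2

G'(z) matches the chain-rule pattern g'(h)*h' with inner function h(z) = -5*z**2 + 4*z + 2; substituting u = h(z) collapses the integral.
A general antiderivative is -cos(-5*z**2 + 4*z + 2)/2 + C.
The condition gives C = 1/2 - cos(2)/2 - (-cos(2)/2) = 1/2.
So G(z) = 1/2 - cos(-5*z**2 + 4*z + 2)/2.
Check: d/dz[1/2 - cos(-5*z**2 + 4*z + 2)/2] = -5*z*sin(-5*z**2 + 4*z + 2) + 2*sin(-5*z**2 + 4*z + 2), which equals G'(z).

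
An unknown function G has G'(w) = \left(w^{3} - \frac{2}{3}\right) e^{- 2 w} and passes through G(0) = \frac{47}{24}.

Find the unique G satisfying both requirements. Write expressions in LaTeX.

Recognize the product-rule pattern: G'(w) = u'v + uv' with u = - \frac{w^{3}}{2} - \frac{3 w^{2}}{4} - \frac{3 w}{4} - \frac{1}{24}, v = e^{- 2 w}, so integration by parts undoes it.
A general antiderivative is \frac{\left(- 12 w^{3} - 18 w^{2} - 18 w - 1\right) e^{- 2 w}}{24} + C.
The condition gives C = \frac{47}{24} - (- \frac{1}{24}) = 2.
So G(w) = \frac{\left(- 12 w^{3} - 18 w^{2} - 18 w - 1\right) e^{- 2 w}}{24} + 2.
Check: d/dw[\frac{\left(- 12 w^{3} - 18 w^{2} - 18 w - 1\right) e^{- 2 w}}{24} + 2] = \frac{\left(3 w^{3} - 2\right) e^{- 2 w}}{3}, which equals G'(w).

G(w) = \frac{\left(- 12 w^{3} - 18 w^{2} - 18 w - 1\right) e^{- 2 w}}{24} + 2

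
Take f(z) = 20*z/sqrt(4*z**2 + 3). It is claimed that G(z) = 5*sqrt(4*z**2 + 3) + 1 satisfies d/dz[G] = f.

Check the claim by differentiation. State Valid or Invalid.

Valid - differentiating G returns exactly f.

d/dz[G] = 20*z/sqrt(4*z**2 + 3)
This equals f(z) exactly, so the claim holds.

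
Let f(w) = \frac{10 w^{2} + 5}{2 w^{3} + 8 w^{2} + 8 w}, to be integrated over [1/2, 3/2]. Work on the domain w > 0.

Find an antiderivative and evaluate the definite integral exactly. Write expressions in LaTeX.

The denominator factors as 2 w \left(w + 2\right)^{2}; partial fractions split f into directly integrable pieces: \frac{35}{8 \left(w + 2\right)} - \frac{45}{4 \left(w + 2\right)^{2}} + \frac{5}{8 w}.
F(w) = \frac{5 \left(w \log{\left(w \right)} + 7 w \log{\left(w + 2 \right)} + 2 \log{\left(w \right)} + 14 \log{\left(w + 2 \right)} + 18\right)}{8 \left(w + 2\right)} is an antiderivative of f.
Check: d/dw[\frac{5 \left(w \log{\left(w \right)} + 7 w \log{\left(w + 2 \right)} + 2 \log{\left(w \right)} + 14 \log{\left(w + 2 \right)} + 18\right)}{8 \left(w + 2\right)}] = \frac{10 w^{2} + 5}{2 w^{3} + 8 w^{2} + 8 w} = f(w).
F(3/2) = \frac{5 \log{\left(\frac{3}{2} \right)}}{8} + \frac{45}{14} + \frac{35 \log{\left(\frac{7}{2} \right)}}{8}; F(1/2) = - \frac{5 \log{\left(2 \right)}}{8} + \frac{35 \log{\left(\frac{5}{2} \right)}}{8} + \frac{9}{2}.
Integral = F(3/2) - F(1/2) = - \frac{35 \log{\left(\frac{5}{2} \right)}}{8} - \frac{9}{7} + \frac{5 \log{\left(\frac{3}{2} \right)}}{8} + \frac{5 \log{\left(2 \right)}}{8} + \frac{35 \log{\left(\frac{7}{2} \right)}}{8}.

Antiderivative: F(w) = \frac{5 \left(w \log{\left(w \right)} + 7 w \log{\left(w + 2 \right)} + 2 \log{\left(w \right)} + 14 \log{\left(w + 2 \right)} + 18\right)}{8 \left(w + 2\right)}; value = - \frac{35 \log{\left(\frac{5}{2} \right)}}{8} - \frac{9}{7} + \frac{5 \log{\left(\frac{3}{2} \right)}}{8} + \frac{5 \log{\left(2 \right)}}{8} + \frac{35 \log{\left(\frac{7}{2} \right)}}{8}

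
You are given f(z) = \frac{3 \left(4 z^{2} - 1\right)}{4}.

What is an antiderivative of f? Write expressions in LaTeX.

A candidate is checked by its d/dz: the result must match f(z).
Check: d/dz[z^{3} - \frac{3 z}{4}] = 3 z^{2} - \frac{3}{4}, which equals f(z).

An antiderivative is F(z) = z^{3} - \frac{3 z}{4}.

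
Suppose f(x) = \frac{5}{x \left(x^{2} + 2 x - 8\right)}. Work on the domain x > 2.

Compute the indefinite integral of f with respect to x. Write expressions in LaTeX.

F(x) = - \frac{5 \log{\left(x \right)}}{8} + \frac{5 \log{\left(x - 2 \right)}}{12} + \frac{5 \log{\left(x + 4 \right)}}{24} + C

Factor the denominator (x \left(x - 2\right) \left(x + 4\right)) and decompose: f = \frac{5}{24 \left(x + 4\right)} + \frac{5}{12 \left(x - 2\right)} - \frac{5}{8 x}; each piece integrates to a log, atan, or power term.
Check: d/dx[- \frac{5 \log{\left(x \right)}}{8} + \frac{5 \log{\left(x - 2 \right)}}{12} + \frac{5 \log{\left(x + 4 \right)}}{24}] = \frac{5}{x^{3} + 2 x^{2} - 8 x}, which equals f(x).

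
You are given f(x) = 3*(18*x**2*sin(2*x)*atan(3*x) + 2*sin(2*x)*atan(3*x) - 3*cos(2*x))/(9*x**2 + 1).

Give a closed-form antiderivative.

Recognize the product-rule pattern: f = u'v + uv' with u = -3*atan(3*x), v = cos(2*x), so integration by parts undoes it.
Check: d/dx[-3*cos(2*x)*atan(3*x)] = (54*x**2*sin(2*x)*atan(3*x) + 6*sin(2*x)*atan(3*x) - 9*cos(2*x))/(9*x**2 + 1), which equals f(x).

An antiderivative is F(x) = -3*cos(2*x)*atan(3*x).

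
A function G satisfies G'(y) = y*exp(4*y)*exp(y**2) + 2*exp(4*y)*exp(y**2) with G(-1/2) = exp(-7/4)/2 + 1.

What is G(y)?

G'(y) matches the chain-rule pattern g'(h)*h' with inner function h(y) = y**2 + 4*y; substituting u = h(y) collapses the integral.
A general antiderivative is exp(y**2 + 4*y)/2 + C.
The condition gives C = exp(-7/4)/2 + 1 - (exp(-7/4)/2) = 1.
So G(y) = exp(4*y)*exp(y**2)/2 + 1.
Check: d/dy[exp(4*y)*exp(y**2)/2 + 1] = y*exp(4*y)*exp(y**2) + 2*exp(4*y)*exp(y**2) = G'(y).

G(y) = exp(4*y)*exp(y**2)/2 + 1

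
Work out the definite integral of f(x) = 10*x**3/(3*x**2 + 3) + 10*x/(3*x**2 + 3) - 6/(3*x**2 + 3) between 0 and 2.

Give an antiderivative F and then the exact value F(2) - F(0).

The integrand splits into summands that can be handled one at a time.
F(x) = 5*x**2/3 - 2*atan(x) is an antiderivative of f.
Check: d/dx[5*x**2/3 - 2*atan(x)] = (10*x**3 + 10*x - 6)/(3*x**2 + 3), which equals f(x).
F(2) = 20/3 - 2*atan(2); F(0) = 0.
Integral = F(2) - F(0) = 20/3 - 2*atan(2).

Antiderivative: F(x) = 5*x**2/3 - 2*atan(x); value = 20/3 - 2*atan(2)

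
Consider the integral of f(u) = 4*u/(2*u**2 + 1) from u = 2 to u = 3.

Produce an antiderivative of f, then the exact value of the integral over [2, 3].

The substitution w = 2*u**2 + 1 works: f is exactly (dF/dw)*(dw/du) for that inner function.
F(u) = log(2*u**2 + 1) is an antiderivative of f.
Check: d/du[log(2*u**2 + 1)] = 4*u/(2*u**2 + 1) = f(u).
F(3) = log(19); F(2) = log(9).
Integral = F(3) - F(2) = -log(9) + log(19).

Antiderivative: F(u) = log(2*u**2 + 1); value = -log(9) + log(19)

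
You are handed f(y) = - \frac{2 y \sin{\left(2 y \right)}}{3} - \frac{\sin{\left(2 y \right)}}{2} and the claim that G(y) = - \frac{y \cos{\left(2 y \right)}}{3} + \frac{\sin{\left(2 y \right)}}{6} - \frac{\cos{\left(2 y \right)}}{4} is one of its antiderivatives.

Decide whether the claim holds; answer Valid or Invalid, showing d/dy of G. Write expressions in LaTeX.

Invalid: d/dy[G] - f = \frac{4 y \sin{\left(2 y \right)}}{3} + \sin{\left(2 y \right)}, which is not 0.

d/dy[G] = \frac{2 y \sin{\left(2 y \right)}}{3} + \frac{\sin{\left(2 y \right)}}{2}
d/dy[G] - f(y) = \frac{4 y \sin{\left(2 y \right)}}{3} + \sin{\left(2 y \right)} != 0.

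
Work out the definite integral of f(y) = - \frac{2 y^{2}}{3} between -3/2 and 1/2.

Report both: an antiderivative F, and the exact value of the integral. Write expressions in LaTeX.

Since d/dy undoes antidifferentiation here, F'(y) = f(y) is required of F(y).
F(y) = - \frac{2 y^{3}}{9} is an antiderivative of f.
Check: d/dy[- \frac{2 y^{3}}{9}] = - \frac{2 y^{2}}{3} = f(y).
F(1/2) = - \frac{1}{36}; F(-3/2) = \frac{3}{4}.
Integral = F(1/2) - F(-3/2) = - \frac{7}{9}.

Antiderivative: F(y) = - \frac{2 y^{3}}{9}; value = - \frac{7}{9}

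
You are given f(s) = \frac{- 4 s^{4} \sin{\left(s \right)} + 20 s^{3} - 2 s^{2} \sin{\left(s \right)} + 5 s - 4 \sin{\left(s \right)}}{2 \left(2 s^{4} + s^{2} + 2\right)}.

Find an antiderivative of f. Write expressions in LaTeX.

An antiderivative is F(s) = \frac{5 \log{\left(s^{4} + \frac{s^{2}}{2} + 1 \right)} + 4 \cos{\left(s \right)}}{4}.

An antiderivative F(s) passes only if d/ds[F] lands on f(s) exactly.
Check: d/ds[\frac{5 \log{\left(s^{4} + \frac{s^{2}}{2} + 1 \right)} + 4 \cos{\left(s \right)}}{4}] = \frac{- 4 s^{4} \sin{\left(s \right)} + 20 s^{3} - 2 s^{2} \sin{\left(s \right)} + 5 s - 4 \sin{\left(s \right)}}{4 s^{4} + 2 s^{2} + 4}, which equals f(s).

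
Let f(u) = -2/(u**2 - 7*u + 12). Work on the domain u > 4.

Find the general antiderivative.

Factor the denominator ((u - 4)*(u - 3)) and decompose: f = 2/(u - 3) - 2/(u - 4); each piece integrates to a log, atan, or power term.
Check: d/du[2*(-log(u - 4) + log(u - 3))] = -2/(u**2 - 7*u + 12) = f(u).

F(u) = 2*(-log(u - 4) + log(u - 3)) + C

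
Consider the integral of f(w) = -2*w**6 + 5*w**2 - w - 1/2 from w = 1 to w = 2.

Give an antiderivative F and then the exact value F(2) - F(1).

Integrate term by term and add the pieces.
F(w) = -2*w**7/7 + 5*w**3/3 - w**2/2 - w/2 is an antiderivative of f.
Check: d/dw[-2*w**7/7 + 5*w**3/3 - w**2/2 - w/2] = -2*w**6 + 5*w**2 - w - 1/2 = f(w).
F(2) = -551/21; F(1) = 8/21.
Integral = F(2) - F(1) = -559/21.

Antiderivative: F(w) = -2*w**7/7 + 5*w**3/3 - w**2/2 - w/2; value = -559/21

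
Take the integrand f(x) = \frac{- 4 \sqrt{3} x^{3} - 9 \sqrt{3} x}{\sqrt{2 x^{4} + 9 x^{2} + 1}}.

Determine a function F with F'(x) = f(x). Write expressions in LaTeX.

An antiderivative is F(x) = - 3 \sqrt{\frac{2 x^{4}}{3} + 3 x^{2} + \frac{1}{3}}.

The substitution u = \frac{2 x^{4}}{3} + 3 x^{2} + \frac{1}{3} works: f is exactly (dF/du)*(du/dx) for that inner function.
Check: d/dx[- 3 \sqrt{\frac{2 x^{4}}{3} + 3 x^{2} + \frac{1}{3}}] = \frac{- 4 \sqrt{3} x^{3} - 9 \sqrt{3} x}{\sqrt{2 x^{4} + 9 x^{2} + 1}} = f(x).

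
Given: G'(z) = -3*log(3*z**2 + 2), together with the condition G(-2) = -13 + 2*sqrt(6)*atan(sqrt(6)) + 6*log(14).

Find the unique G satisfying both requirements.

G(z) = -3*z*log(3*z**2 + 2) + 6*z - 2*sqrt(6)*atan(sqrt(6)*z/2) - 1

Check a candidate G(z) by differentiating: d/dz[G] must match the given G'(z).
A general antiderivative is -3*z*log(3*z**2 + 2) + 6*z - 2*sqrt(6)*atan(sqrt(6)*z/2) + C.
The condition gives C = -13 + 2*sqrt(6)*atan(sqrt(6)) + 6*log(14) - (-12 + 2*sqrt(6)*atan(sqrt(6)) + 6*log(14)) = -1.
So G(z) = -3*z*log(3*z**2 + 2) + 6*z - 2*sqrt(6)*atan(sqrt(6)*z/2) - 1.
Check: d/dz[-3*z*log(3*z**2 + 2) + 6*z - 2*sqrt(6)*atan(sqrt(6)*z/2) - 1] = -3*log(3*z**2 + 2) = G'(z).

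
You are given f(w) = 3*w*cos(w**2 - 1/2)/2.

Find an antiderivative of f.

An antiderivative is F(w) = 3*sin(w**2 - 1/2)/4.

f matches the chain-rule pattern g'(h)*h' with inner function h(w) = w**2 - 1/2; substituting u = h(w) collapses the integral.
Check: d/dw[3*sin(w**2 - 1/2)/4] = 3*w*cos(w**2 - 1/2)/2 = f(w).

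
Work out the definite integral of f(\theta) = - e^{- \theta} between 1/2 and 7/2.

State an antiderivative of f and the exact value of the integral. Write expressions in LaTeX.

Antiderivative: F(\theta) = e^{- \theta}; value = - \frac{1}{e^{\frac{1}{2}}} + e^{- \frac{7}{2}}

An antiderivative F(\theta) passes only if d/d\theta[F] lands on f(\theta) exactly.
F(\theta) = e^{- \theta} is an antiderivative of f.
Check: d/d\theta[e^{- \theta}] = - e^{- \theta} = f(\theta).
F(7/2) = e^{- \frac{7}{2}}; F(1/2) = e^{- \frac{1}{2}}.
Integral = F(7/2) - F(1/2) = - \frac{1}{e^{\frac{1}{2}}} + e^{- \frac{7}{2}}.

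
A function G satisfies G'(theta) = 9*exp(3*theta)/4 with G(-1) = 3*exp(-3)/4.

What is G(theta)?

G(theta) = 3*exp(3*theta)/4

Recover the given G'(theta) by differentiating a candidate G(theta); any mismatch rules it out.
A general antiderivative is 3*exp(3*theta)/4 + C.
The condition gives C = 3*exp(-3)/4 - (3*exp(-3)/4) = 0.
So G(theta) = 3*exp(3*theta)/4.
Check: d/dtheta[3*exp(3*theta)/4] = 9*exp(3*theta)/4 = G'(theta).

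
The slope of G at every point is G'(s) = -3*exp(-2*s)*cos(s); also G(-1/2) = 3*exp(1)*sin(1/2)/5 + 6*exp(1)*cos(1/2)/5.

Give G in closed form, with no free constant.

G(s) = -3*exp(-2*s)*sin(s)/5 + 6*exp(-2*s)*cos(s)/5

Whatever form G(s) takes, its d/ds must return the stated G'(s).
A general antiderivative is -3*exp(-2*s)*sin(s)/5 + 6*exp(-2*s)*cos(s)/5 + C.
The condition gives C = 3*exp(1)*sin(1/2)/5 + 6*exp(1)*cos(1/2)/5 - (3*exp(1)*sin(1/2)/5 + 6*exp(1)*cos(1/2)/5) = 0.
So G(s) = -3*exp(-2*s)*sin(s)/5 + 6*exp(-2*s)*cos(s)/5.
Check: d/ds[-3*exp(-2*s)*sin(s)/5 + 6*exp(-2*s)*cos(s)/5] = -3*exp(-2*s)*cos(s) = G'(s).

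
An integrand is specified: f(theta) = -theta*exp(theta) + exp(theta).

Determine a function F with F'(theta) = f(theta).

Recognize the product-rule pattern: f = u'v + uv' with u = 2 - theta, v = exp(theta), so integration by parts undoes it.
Check: d/dtheta[(2 - theta)*exp(theta)] = -theta*exp(theta) + exp(theta) = f(theta).

An antiderivative is F(theta) = (2 - theta)*exp(theta).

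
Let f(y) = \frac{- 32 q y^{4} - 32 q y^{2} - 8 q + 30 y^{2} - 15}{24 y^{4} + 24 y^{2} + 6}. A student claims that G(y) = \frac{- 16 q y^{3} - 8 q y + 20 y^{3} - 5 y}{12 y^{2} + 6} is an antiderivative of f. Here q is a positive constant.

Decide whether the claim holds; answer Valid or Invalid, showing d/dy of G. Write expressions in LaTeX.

Invalid: d/dy[G] - f = \frac{5}{3}, which is not 0.

d/dy[G] = \frac{- 32 q y^{4} - 32 q y^{2} - 8 q + 40 y^{4} + 70 y^{2} - 5}{24 y^{4} + 24 y^{2} + 6}
d/dy[G] - f(y) = \frac{5}{3} != 0.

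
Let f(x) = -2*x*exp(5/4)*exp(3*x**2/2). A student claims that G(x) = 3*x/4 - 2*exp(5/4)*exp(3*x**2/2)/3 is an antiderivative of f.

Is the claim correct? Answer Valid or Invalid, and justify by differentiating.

Invalid: d/dx[G] - f = 3/4, which is not 0.

d/dx[G] = -2*x*exp(5/4)*exp(3*x**2/2) + 3/4
d/dx[G] - f(x) = 3/4 != 0.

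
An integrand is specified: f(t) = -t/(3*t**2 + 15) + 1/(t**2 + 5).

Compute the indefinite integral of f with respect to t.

F(t) = -log(t**2 + 5)/6 + sqrt(5)*atan(sqrt(5)*t/5)/5 + C

The integrand splits into summands that can be handled one at a time.
Check: d/dt[-log(t**2 + 5)/6 + sqrt(5)*atan(sqrt(5)*t/5)/5] = (3 - t)/(3*t**2 + 15), which equals f(t).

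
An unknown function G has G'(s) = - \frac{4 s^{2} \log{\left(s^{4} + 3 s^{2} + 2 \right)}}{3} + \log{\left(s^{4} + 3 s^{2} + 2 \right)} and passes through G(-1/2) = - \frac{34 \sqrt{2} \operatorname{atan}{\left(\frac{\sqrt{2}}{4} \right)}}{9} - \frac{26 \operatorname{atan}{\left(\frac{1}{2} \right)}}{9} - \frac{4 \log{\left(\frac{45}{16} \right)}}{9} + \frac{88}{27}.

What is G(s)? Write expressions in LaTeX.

G(s) = - \frac{12 s^{3} \log{\left(s^{4} + 3 s^{2} + 2 \right)} - 16 s^{3} - 27 s \log{\left(s^{4} + 3 s^{2} + 2 \right)} + 180 s - 78 \operatorname{atan}{\left(s \right)} - 102 \sqrt{2} \operatorname{atan}{\left(\frac{\sqrt{2} s}{2} \right)}}{27}

Integrate term by term and add the pieces.
A general antiderivative is \frac{16 s^{3}}{27} - \frac{20 s}{3} + \left(- \frac{4 s^{3}}{9} + s\right) \log{\left(s^{4} + 3 s^{2} + 2 \right)} + \frac{26 \operatorname{atan}{\left(s \right)}}{9} + \frac{34 \sqrt{2} \operatorname{atan}{\left(\frac{\sqrt{2} s}{2} \right)}}{9} + C.
The condition gives C = - \frac{34 \sqrt{2} \operatorname{atan}{\left(\frac{\sqrt{2}}{4} \right)}}{9} - \frac{26 \operatorname{atan}{\left(\frac{1}{2} \right)}}{9} - \frac{4 \log{\left(\frac{45}{16} \right)}}{9} + \frac{88}{27} - (- \frac{34 \sqrt{2} \operatorname{atan}{\left(\frac{\sqrt{2}}{4} \right)}}{9} - \frac{26 \operatorname{atan}{\left(\frac{1}{2} \right)}}{9} - \frac{4 \log{\left(\frac{45}{16} \right)}}{9} + \frac{88}{27}) = 0.
So G(s) = - \frac{12 s^{3} \log{\left(s^{4} + 3 s^{2} + 2 \right)} - 16 s^{3} - 27 s \log{\left(s^{4} + 3 s^{2} + 2 \right)} + 180 s - 78 \operatorname{atan}{\left(s \right)} - 102 \sqrt{2} \operatorname{atan}{\left(\frac{\sqrt{2} s}{2} \right)}}{27}.
Check: d/ds[- \frac{12 s^{3} \log{\left(s^{4} + 3 s^{2} + 2 \right)} - 16 s^{3} - 27 s \log{\left(s^{4} + 3 s^{2} + 2 \right)} + 180 s - 78 \operatorname{atan}{\left(s \right)} - 102 \sqrt{2} \operatorname{atan}{\left(\frac{\sqrt{2} s}{2} \right)}}{27}] = - \frac{4 s^{2} \log{\left(s^{4} + 3 s^{2} + 2 \right)}}{3} + \log{\left(s^{4} + 3 s^{2} + 2 \right)} = G'(s).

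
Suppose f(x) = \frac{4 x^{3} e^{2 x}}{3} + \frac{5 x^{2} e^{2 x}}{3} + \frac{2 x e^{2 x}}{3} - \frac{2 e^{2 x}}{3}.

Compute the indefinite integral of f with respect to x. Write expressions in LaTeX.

Recognize the product-rule pattern: f = u'v + uv' with u = \frac{2 x^{3}}{3} - \frac{x^{2}}{6} + \frac{x}{2} - \frac{7}{12}, v = e^{2 x}, so integration by parts undoes it.
Check: d/dx[\frac{\left(8 x^{3} - 2 x^{2} + 6 x - 7\right) e^{2 x}}{12}] = \frac{4 x^{3} e^{2 x}}{3} + \frac{5 x^{2} e^{2 x}}{3} + \frac{2 x e^{2 x}}{3} - \frac{2 e^{2 x}}{3} = f(x).

F(x) = \frac{\left(8 x^{3} - 2 x^{2} + 6 x - 7\right) e^{2 x}}{12} + C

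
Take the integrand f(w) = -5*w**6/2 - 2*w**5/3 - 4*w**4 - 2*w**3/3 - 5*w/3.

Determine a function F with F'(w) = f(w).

The integrand splits into summands that can be handled one at a time.
Check: d/dw[w**2*(-225*w**5 - 70*w**4 - 504*w**3 - 105*w**2 - 525)/630] = -5*w**6/2 - 2*w**5/3 - 4*w**4 - 2*w**3/3 - 5*w/3 = f(w).

An antiderivative is F(w) = w**2*(-225*w**5 - 70*w**4 - 504*w**3 - 105*w**2 - 525)/630.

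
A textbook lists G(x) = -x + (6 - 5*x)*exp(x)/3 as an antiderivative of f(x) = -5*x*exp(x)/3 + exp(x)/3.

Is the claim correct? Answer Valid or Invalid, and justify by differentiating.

d/dx[G] = -5*x*exp(x)/3 + exp(x)/3 - 1
d/dx[G] - f(x) = -1 != 0.

Invalid: d/dx[G] - f = -1, which is not 0.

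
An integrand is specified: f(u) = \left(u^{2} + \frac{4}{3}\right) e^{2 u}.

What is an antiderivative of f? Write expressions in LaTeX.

f has the shape v'r + vr' for v = \frac{u^{2}}{2} - \frac{u}{2} + \frac{11}{12} and r = e^{2 u} — it is the derivative of the product v*r.
Check: d/du[\frac{\left(6 u^{2} - 6 u + 11\right) e^{2 u}}{12}] = u^{2} e^{2 u} + \frac{4 e^{2 u}}{3}, which equals f(u).

An antiderivative is F(u) = \frac{\left(6 u^{2} - 6 u + 11\right) e^{2 u}}{12}.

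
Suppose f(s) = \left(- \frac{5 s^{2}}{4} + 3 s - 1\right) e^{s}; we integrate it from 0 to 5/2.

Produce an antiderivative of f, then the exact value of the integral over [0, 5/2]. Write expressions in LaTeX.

Recognize the product-rule pattern: f = u'v + uv' with u = - \frac{5 s^{2}}{4} + \frac{11 s}{2} - \frac{13}{2}, v = e^{s}, so integration by parts undoes it.
F(s) = - \frac{5 s^{2} e^{s}}{4} + \frac{11 s e^{s}}{2} - \frac{13 e^{s}}{2} is an antiderivative of f.
Check: d/ds[- \frac{5 s^{2} e^{s}}{4} + \frac{11 s e^{s}}{2} - \frac{13 e^{s}}{2}] = - \frac{5 s^{2} e^{s}}{4} + 3 s e^{s} - e^{s}, which equals f(s).
F(5/2) = - \frac{9 e^{\frac{5}{2}}}{16}; F(0) = - \frac{13}{2}.
Integral = F(5/2) - F(0) = \frac{13}{2} - \frac{9 e^{\frac{5}{2}}}{16}.

Antiderivative: F(s) = - \frac{5 s^{2} e^{s}}{4} + \frac{11 s e^{s}}{2} - \frac{13 e^{s}}{2}; value = \frac{13}{2} - \frac{9 e^{\frac{5}{2}}}{16}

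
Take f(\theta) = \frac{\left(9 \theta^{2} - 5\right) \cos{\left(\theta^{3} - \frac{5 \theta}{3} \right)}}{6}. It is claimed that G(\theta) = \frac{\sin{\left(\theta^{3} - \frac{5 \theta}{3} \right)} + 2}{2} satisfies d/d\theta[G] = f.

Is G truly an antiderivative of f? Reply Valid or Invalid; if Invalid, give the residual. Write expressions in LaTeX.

d/d\theta[G] = \frac{3 \theta^{2} \cos{\left(\theta^{3} - \frac{5 \theta}{3} \right)}}{2} - \frac{5 \cos{\left(\theta^{3} - \frac{5 \theta}{3} \right)}}{6}
This equals f(\theta) exactly, so the claim holds.

Valid - the claim checks out under differentiation.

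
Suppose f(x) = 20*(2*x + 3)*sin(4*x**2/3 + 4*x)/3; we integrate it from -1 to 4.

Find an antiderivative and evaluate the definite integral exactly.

f matches the chain-rule pattern g'(h)*h' with inner function h(x) = 4*x**2/3 + 4*x; substituting u = h(x) collapses the integral.
F(x) = -5*cos(4*x**2/3 + 4*x) is an antiderivative of f.
Check: d/dx[-5*cos(4*x**2/3 + 4*x)] = 40*x*sin(4*x**2/3 + 4*x)/3 + 20*sin(4*x**2/3 + 4*x), which equals f(x).
F(4) = -5*cos(112/3); F(-1) = -5*cos(8/3).
Integral = F(4) - F(-1) = -5*cos(112/3) + 5*cos(8/3).

Antiderivative: F(x) = -5*cos(4*x**2/3 + 4*x); value = -5*cos(112/3) + 5*cos(8/3)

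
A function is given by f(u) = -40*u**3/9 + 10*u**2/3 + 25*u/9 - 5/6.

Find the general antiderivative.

f matches the chain-rule pattern g'(h)*h' with inner function h(u) = -2*u**2/3 + u/3 + 1/2; substituting w = h(u) collapses the integral.
Check: d/du[-5*(-4*u**2 + 2*u + 3)**2/72] = -40*u**3/9 + 10*u**2/3 + 25*u/9 - 5/6 = f(u).

F(u) = -5*(-4*u**2 + 2*u + 3)**2/72 + C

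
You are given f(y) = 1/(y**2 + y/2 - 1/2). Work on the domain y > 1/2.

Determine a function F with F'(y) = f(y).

An antiderivative is F(y) = -2*(-log(y - 1/2) + log(y + 1))/3.

Factor the denominator ((y + 1)*(2*y - 1)) and decompose: f = 4/(3*(2*y - 1)) - 2/(3*(y + 1)); each piece integrates to a log, atan, or power term.
Check: d/dy[-2*(-log(y - 1/2) + log(y + 1))/3] = 2/(2*y**2 + y - 1), which equals f(y).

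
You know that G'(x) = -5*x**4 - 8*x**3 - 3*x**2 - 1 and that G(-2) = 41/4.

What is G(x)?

G(x) = (-4*x**5 - 8*x**4 - 4*x**3 - 4*x + 1)/4

Integrate term by term and add the pieces.
A general antiderivative is -x**5 - 2*x**4 - x**3 - x - 1/4 + C.
The condition gives C = 41/4 - (39/4) = 1/2.
So G(x) = (-4*x**5 - 8*x**4 - 4*x**3 - 4*x + 1)/4.
Check: d/dx[(-4*x**5 - 8*x**4 - 4*x**3 - 4*x + 1)/4] = -5*x**4 - 8*x**3 - 3*x**2 - 1 = G'(x).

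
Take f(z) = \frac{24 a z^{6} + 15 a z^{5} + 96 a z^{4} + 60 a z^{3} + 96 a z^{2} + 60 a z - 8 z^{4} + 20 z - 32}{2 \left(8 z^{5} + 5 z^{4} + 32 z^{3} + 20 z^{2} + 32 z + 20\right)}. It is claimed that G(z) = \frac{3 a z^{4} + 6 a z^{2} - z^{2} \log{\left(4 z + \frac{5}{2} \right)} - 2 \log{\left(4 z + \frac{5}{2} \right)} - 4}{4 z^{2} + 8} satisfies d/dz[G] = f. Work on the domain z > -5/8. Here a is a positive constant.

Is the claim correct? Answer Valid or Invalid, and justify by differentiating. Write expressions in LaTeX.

Invalid: d/dz[G] - f = \frac{2}{8 z + 5}, which is not 0.

d/dz[G] = \frac{24 a z^{6} + 15 a z^{5} + 96 a z^{4} + 60 a z^{3} + 96 a z^{2} + 60 a z - 4 z^{4} + 16 z^{2} + 20 z - 16}{16 z^{5} + 10 z^{4} + 64 z^{3} + 40 z^{2} + 64 z + 40}
d/dz[G] - f(z) = \frac{2}{8 z + 5} != 0.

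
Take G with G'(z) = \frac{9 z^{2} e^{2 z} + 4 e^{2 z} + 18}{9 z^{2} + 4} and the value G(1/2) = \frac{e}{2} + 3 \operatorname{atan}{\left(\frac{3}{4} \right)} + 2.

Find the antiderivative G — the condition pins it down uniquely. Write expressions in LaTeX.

Since d/dz undoes antidifferentiation here, G(z) must give back the stated G'(z).
A general antiderivative is \frac{e^{2 z}}{2} + 3 \operatorname{atan}{\left(\frac{3 z}{2} \right)} + C.
The condition gives C = \frac{e}{2} + 3 \operatorname{atan}{\left(\frac{3}{4} \right)} + 2 - (\frac{e}{2} + 3 \operatorname{atan}{\left(\frac{3}{4} \right)}) = 2.
So G(z) = \frac{e^{2 z}}{2} + 3 \operatorname{atan}{\left(\frac{3 z}{2} \right)} + 2.
Check: d/dz[\frac{e^{2 z}}{2} + 3 \operatorname{atan}{\left(\frac{3 z}{2} \right)} + 2] = \frac{9 z^{2} e^{2 z} + 4 e^{2 z} + 18}{9 z^{2} + 4} = G'(z).

G(z) = \frac{e^{2 z}}{2} + 3 \operatorname{atan}{\left(\frac{3 z}{2} \right)} + 2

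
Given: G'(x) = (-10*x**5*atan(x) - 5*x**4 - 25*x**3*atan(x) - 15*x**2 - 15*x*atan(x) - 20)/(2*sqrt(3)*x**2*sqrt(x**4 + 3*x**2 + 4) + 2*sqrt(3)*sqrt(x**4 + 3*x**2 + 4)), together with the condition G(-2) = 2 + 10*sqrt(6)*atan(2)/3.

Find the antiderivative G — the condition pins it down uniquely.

G(x) = -(5*sqrt(3)*sqrt(x**4 + 3*x**2 + 4)*atan(x) - 12)/6

G'(x) has the shape u'v + uv' for u = -5*sqrt(x**4/3 + x**2 + 4/3)/2 and v = atan(x) — it is the derivative of the product u*v.
A general antiderivative is -5*sqrt(x**4/3 + x**2 + 4/3)*atan(x)/2 + C.
The condition gives C = 2 + 10*sqrt(6)*atan(2)/3 - (10*sqrt(6)*atan(2)/3) = 2.
So G(x) = -(5*sqrt(3)*sqrt(x**4 + 3*x**2 + 4)*atan(x) - 12)/6.
Check: d/dx[-(5*sqrt(3)*sqrt(x**4 + 3*x**2 + 4)*atan(x) - 12)/6] = (-10*sqrt(3)*x**5*atan(x) - 5*sqrt(3)*x**4 - 25*sqrt(3)*x**3*atan(x) - 15*sqrt(3)*x**2 - 15*sqrt(3)*x*atan(x) - 20*sqrt(3))/(6*x**2*sqrt(x**4 + 3*x**2 + 4) + 6*sqrt(x**4 + 3*x**2 + 4)), which equals G'(x).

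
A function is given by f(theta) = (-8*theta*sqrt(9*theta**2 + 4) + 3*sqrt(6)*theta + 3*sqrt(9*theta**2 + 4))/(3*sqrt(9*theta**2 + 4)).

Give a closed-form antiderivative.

A first test for any F(theta): its theta-derivative must equal f(theta) identically.
Check: d/dtheta[(-12*theta**2 + 9*theta + sqrt(6)*sqrt(9*theta**2 + 4))/9] = (-8*theta*sqrt(9*theta**2 + 4) + 3*sqrt(6)*theta + 3*sqrt(9*theta**2 + 4))/(3*sqrt(9*theta**2 + 4)) = f(theta).

An antiderivative is F(theta) = (-12*theta**2 + 9*theta + sqrt(6)*sqrt(9*theta**2 + 4))/9.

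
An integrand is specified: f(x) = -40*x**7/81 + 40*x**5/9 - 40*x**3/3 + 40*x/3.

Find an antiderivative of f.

f matches the chain-rule pattern g'(h)*h' with inner function h(x) = x**2/3 - 1; substituting u = h(x) collapses the integral.
Check: d/dx[-5*(x**2 - 3)**4/81] = -40*x**7/81 + 40*x**5/9 - 40*x**3/3 + 40*x/3 = f(x).

An antiderivative is F(x) = -5*(x**2 - 3)**4/81.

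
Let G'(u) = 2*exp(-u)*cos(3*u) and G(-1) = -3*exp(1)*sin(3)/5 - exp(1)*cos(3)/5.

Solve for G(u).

G(u) = -(-3*sin(3*u) + cos(3*u))*exp(-u)/5

The proposed G(u) is checked by its d/du: the result must match the given G'(u).
A general antiderivative is 3*exp(-u)*sin(3*u)/5 - exp(-u)*cos(3*u)/5 + C.
The condition gives C = -3*exp(1)*sin(3)/5 - exp(1)*cos(3)/5 - (-3*exp(1)*sin(3)/5 - exp(1)*cos(3)/5) = 0.
So G(u) = -(-3*sin(3*u) + cos(3*u))*exp(-u)/5.
Check: d/du[-(-3*sin(3*u) + cos(3*u))*exp(-u)/5] = 2*exp(-u)*cos(3*u) = G'(u).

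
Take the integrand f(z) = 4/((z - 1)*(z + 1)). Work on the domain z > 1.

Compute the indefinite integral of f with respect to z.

F(z) = 2*(log(z - 1) - log(z + 1)) + C

Factor the denominator ((z - 1)*(z + 1)) and decompose: f = -2/(z + 1) + 2/(z - 1); each piece integrates to a log, atan, or power term.
Check: d/dz[2*(log(z - 1) - log(z + 1))] = 4/(z**2 - 1), which equals f(z).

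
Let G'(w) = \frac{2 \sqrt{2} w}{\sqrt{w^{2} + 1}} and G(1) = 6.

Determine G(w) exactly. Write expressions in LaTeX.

G(w) = 2 \sqrt{2 w^{2} + 2} + 2

The substitution u = 2 w^{2} + 2 works: G'(w) is exactly (dG/du)*(du/dw) for that inner function.
A general antiderivative is 2 \sqrt{2 w^{2} + 2} + C.
The condition gives C = 6 - (4) = 2.
So G(w) = 2 \sqrt{2 w^{2} + 2} + 2.
Check: d/dw[2 \sqrt{2 w^{2} + 2} + 2] = \frac{2 \sqrt{2} w}{\sqrt{w^{2} + 1}} = G'(w).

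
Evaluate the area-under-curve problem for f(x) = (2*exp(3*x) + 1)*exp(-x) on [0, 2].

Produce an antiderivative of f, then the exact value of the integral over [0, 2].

Whatever form F(x) takes, F'(x) = f(x) is non-negotiable.
F(x) = (exp(x) - 1)*(exp(2*x) + exp(x) + 1)*exp(-x) is an antiderivative of f.
Check: d/dx[(exp(x) - 1)*(exp(2*x) + exp(x) + 1)*exp(-x)] = (2*exp(3*x) + 1)*exp(-x) = f(x).
F(2) = -exp(-2) + exp(4); F(0) = 0.
Integral = F(2) - F(0) = -exp(-2) + exp(4).

Antiderivative: F(x) = (exp(x) - 1)*(exp(2*x) + exp(x) + 1)*exp(-x); value = -exp(-2) + exp(4)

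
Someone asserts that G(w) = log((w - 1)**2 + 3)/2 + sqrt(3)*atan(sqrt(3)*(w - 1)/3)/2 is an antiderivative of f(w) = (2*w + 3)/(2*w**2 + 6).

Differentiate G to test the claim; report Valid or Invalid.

Invalid: d/dw[G] - f = (2*w**2 + 4*w - 9)/(2*w**4 - 4*w**3 + 14*w**2 - 12*w + 24), which is not 0.

d/dw[G] = (2*w + 1)/(2*w**2 - 4*w + 8)
d/dw[G] - f(w) = (2*w**2 + 4*w - 9)/(2*w**4 - 4*w**3 + 14*w**2 - 12*w + 24) != 0.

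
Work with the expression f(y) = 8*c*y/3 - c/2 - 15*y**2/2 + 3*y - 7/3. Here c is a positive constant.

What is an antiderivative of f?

Integrate term by term and add the pieces.
Check: d/dy[4*c*y**2/3 - c*y/2 - 5*y**3/2 + 3*y**2/2 - 7*y/3] = 8*c*y/3 - c/2 - 15*y**2/2 + 3*y - 7/3 = f(y).

An antiderivative is F(y) = 4*c*y**2/3 - c*y/2 - 5*y**3/2 + 3*y**2/2 - 7*y/3.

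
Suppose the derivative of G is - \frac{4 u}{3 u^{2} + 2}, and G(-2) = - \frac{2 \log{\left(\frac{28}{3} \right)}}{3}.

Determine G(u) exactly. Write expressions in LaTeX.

G'(u) matches the chain-rule pattern g'(h)*h' with inner function h(u) = 2 u^{2} + \frac{4}{3}; substituting w = h(u) collapses the integral.
A general antiderivative is - \frac{2 \log{\left(2 u^{2} + \frac{4}{3} \right)}}{3} + C.
The condition gives C = - \frac{2 \log{\left(\frac{28}{3} \right)}}{3} - (- \frac{2 \log{\left(\frac{28}{3} \right)}}{3}) = 0.
So G(u) = - \frac{2 \log{\left(2 u^{2} + \frac{4}{3} \right)}}{3}.
Check: d/du[- \frac{2 \log{\left(2 u^{2} + \frac{4}{3} \right)}}{3}] = - \frac{4 u}{3 u^{2} + 2} = G'(u).

G(u) = - \frac{2 \log{\left(2 u^{2} + \frac{4}{3} \right)}}{3}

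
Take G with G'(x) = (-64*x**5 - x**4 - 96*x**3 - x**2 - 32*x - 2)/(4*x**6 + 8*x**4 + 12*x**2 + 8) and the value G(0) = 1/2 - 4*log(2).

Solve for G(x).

G(x) = (-16*log(x**4 + x**2 + 2) - atan(x) + 2)/4

Whatever form G(x) takes, its d/dx must return the stated G'(x).
A general antiderivative is -4*log(x**4 + x**2 + 2) - atan(x)/4 + C.
The condition gives C = 1/2 - 4*log(2) - (-4*log(2)) = 1/2.
So G(x) = (-16*log(x**4 + x**2 + 2) - atan(x) + 2)/4.
Check: d/dx[(-16*log(x**4 + x**2 + 2) - atan(x) + 2)/4] = (-64*x**5 - x**4 - 96*x**3 - x**2 - 32*x - 2)/(4*x**6 + 8*x**4 + 12*x**2 + 8) = G'(x).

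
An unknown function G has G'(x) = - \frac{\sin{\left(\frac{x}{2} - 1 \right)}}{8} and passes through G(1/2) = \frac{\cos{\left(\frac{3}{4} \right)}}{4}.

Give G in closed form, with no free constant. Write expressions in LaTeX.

A candidate passes only if d/dx[G] lands on the given G'(x) exactly.
A general antiderivative is \frac{\cos{\left(\frac{x}{2} - 1 \right)}}{4} + C.
The condition gives C = \frac{\cos{\left(\frac{3}{4} \right)}}{4} - (\frac{\cos{\left(\frac{3}{4} \right)}}{4}) = 0.
So G(x) = \frac{\cos{\left(\frac{x}{2} - 1 \right)}}{4}.
Check: d/dx[\frac{\cos{\left(\frac{x}{2} - 1 \right)}}{4}] = - \frac{\sin{\left(\frac{x}{2} - 1 \right)}}{8} = G'(x).

G(x) = \frac{\cos{\left(\frac{x}{2} - 1 \right)}}{4}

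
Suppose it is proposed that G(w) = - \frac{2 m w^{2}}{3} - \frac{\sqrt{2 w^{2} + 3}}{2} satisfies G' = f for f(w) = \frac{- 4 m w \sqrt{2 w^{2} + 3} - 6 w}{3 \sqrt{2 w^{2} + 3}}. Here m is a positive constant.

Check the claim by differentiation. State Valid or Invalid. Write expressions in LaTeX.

Invalid: d/dw[G] - f = \frac{w}{\sqrt{2 w^{2} + 3}}, which is not 0.

d/dw[G] = \frac{- 4 m w \sqrt{2 w^{2} + 3} - 3 w}{3 \sqrt{2 w^{2} + 3}}
d/dw[G] - f(w) = \frac{w}{\sqrt{2 w^{2} + 3}} != 0.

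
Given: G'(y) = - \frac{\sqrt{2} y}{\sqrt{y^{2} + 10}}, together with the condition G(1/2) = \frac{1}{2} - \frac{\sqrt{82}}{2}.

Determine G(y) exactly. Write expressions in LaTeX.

G(y) = \frac{\sqrt{2} \left(- 4 \sqrt{y^{2} + 10} + \sqrt{2}\right)}{4}

The substitution u = \frac{y^{2}}{2} + 5 works: G'(y) is exactly (dG/du)*(du/dy) for that inner function.
A general antiderivative is - 2 \sqrt{\frac{y^{2}}{2} + 5} + C.
The condition gives C = \frac{1}{2} - \frac{\sqrt{82}}{2} - (- \frac{\sqrt{82}}{2}) = \frac{1}{2}.
So G(y) = \frac{\sqrt{2} \left(- 4 \sqrt{y^{2} + 10} + \sqrt{2}\right)}{4}.
Check: d/dy[\frac{\sqrt{2} \left(- 4 \sqrt{y^{2} + 10} + \sqrt{2}\right)}{4}] = - \frac{\sqrt{2} y}{\sqrt{y^{2} + 10}} = G'(y).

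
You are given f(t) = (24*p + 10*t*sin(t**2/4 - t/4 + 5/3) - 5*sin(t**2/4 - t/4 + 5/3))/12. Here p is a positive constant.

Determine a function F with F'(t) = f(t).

Any candidate F(t) must reproduce f(t) exactly when differentiated.
Check: d/dt[2*p*t - 5*cos(t**2/4 - t/4 + 5/3)/3] = 2*p + 5*t*sin(t**2/4 - t/4 + 5/3)/6 - 5*sin(t**2/4 - t/4 + 5/3)/12, which equals f(t).

An antiderivative is F(t) = 2*p*t - 5*cos(t**2/4 - t/4 + 5/3)/3.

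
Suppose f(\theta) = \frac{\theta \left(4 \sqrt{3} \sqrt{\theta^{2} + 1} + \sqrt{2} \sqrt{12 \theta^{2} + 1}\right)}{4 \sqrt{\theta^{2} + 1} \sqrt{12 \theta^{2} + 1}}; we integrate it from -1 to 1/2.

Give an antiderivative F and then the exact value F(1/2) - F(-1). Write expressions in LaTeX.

Antiderivative: F(\theta) = \frac{\sqrt{\frac{\theta^{2}}{2} + \frac{1}{2}}}{2} + \frac{\sqrt{4 \theta^{2} + \frac{1}{3}}}{4}; value = - \frac{\sqrt{39}}{12} - \frac{1}{2} + \frac{\sqrt{3}}{6} + \frac{\sqrt{10}}{8}

An antiderivative F(\theta) passes only if d/d\theta[F] lands on f(\theta) exactly.
F(\theta) = \frac{\sqrt{\frac{\theta^{2}}{2} + \frac{1}{2}}}{2} + \frac{\sqrt{4 \theta^{2} + \frac{1}{3}}}{4} is an antiderivative of f.
Check: d/d\theta[\frac{\sqrt{\frac{\theta^{2}}{2} + \frac{1}{2}}}{2} + \frac{\sqrt{4 \theta^{2} + \frac{1}{3}}}{4}] = \frac{4 \sqrt{3} \theta \sqrt{\theta^{2} + 1} + \sqrt{2} \theta \sqrt{12 \theta^{2} + 1}}{4 \sqrt{\theta^{2} + 1} \sqrt{12 \theta^{2} + 1}}, which equals f(\theta).
F(1/2) = \frac{\sqrt{3}}{6} + \frac{\sqrt{10}}{8}; F(-1) = \frac{1}{2} + \frac{\sqrt{39}}{12}.
Integral = F(1/2) - F(-1) = - \frac{\sqrt{39}}{12} - \frac{1}{2} + \frac{\sqrt{3}}{6} + \frac{\sqrt{10}}{8}.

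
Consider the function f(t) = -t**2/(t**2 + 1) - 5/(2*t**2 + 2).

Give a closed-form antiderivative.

An antiderivative is F(t) = -(2*t + 3*atan(t))/2.

Integrate term by term and add the pieces.
Check: d/dt[-(2*t + 3*atan(t))/2] = (-2*t**2 - 5)/(2*t**2 + 2), which equals f(t).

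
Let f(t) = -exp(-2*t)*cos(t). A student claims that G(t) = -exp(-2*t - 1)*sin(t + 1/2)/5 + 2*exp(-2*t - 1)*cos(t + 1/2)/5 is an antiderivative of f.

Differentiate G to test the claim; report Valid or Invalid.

Invalid: d/dt[G] - f = (exp(1)*cos(t) - cos(t + 1/2))*exp(-1)*exp(-2*t), which is not 0.

d/dt[G] = -exp(-1)*exp(-2*t)*cos(t + 1/2)
d/dt[G] - f(t) = (exp(1)*cos(t) - cos(t + 1/2))*exp(-1)*exp(-2*t) != 0.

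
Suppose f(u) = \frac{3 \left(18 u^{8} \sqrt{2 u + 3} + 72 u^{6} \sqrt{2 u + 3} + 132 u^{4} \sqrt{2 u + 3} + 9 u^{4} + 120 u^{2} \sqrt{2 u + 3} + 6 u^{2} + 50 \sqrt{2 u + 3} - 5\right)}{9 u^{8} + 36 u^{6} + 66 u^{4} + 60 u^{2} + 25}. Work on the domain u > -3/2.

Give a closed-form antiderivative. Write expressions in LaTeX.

Differentiate the proposed F(u) back; it has to land on f(u) exactly.
Check: d/du[\frac{- 3 u + 2 \left(2 u + 3\right)^{\frac{3}{2}} \left(3 u^{4} + 6 u^{2} + 5\right)}{3 u^{4} + 6 u^{2} + 5}] = \frac{54 u^{8} \sqrt{2 u + 3} + 216 u^{6} \sqrt{2 u + 3} + 396 u^{4} \sqrt{2 u + 3} + 27 u^{4} + 360 u^{2} \sqrt{2 u + 3} + 18 u^{2} + 150 \sqrt{2 u + 3} - 15}{9 u^{8} + 36 u^{6} + 66 u^{4} + 60 u^{2} + 25}, which equals f(u).

An antiderivative is F(u) = \frac{- 3 u + 2 \left(2 u + 3\right)^{\frac{3}{2}} \left(3 u^{4} + 6 u^{2} + 5\right)}{3 u^{4} + 6 u^{2} + 5}.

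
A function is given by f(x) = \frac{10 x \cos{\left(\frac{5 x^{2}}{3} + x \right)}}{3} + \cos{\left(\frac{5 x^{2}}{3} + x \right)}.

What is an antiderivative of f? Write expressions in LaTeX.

The substitution u = \frac{5 x^{2}}{3} + x works: f is exactly (dF/du)*(du/dx) for that inner function.
Check: d/dx[\sin{\left(\frac{5 x^{2}}{3} + x \right)}] = \frac{10 x \cos{\left(\frac{5 x^{2}}{3} + x \right)}}{3} + \cos{\left(\frac{5 x^{2}}{3} + x \right)} = f(x).

An antiderivative is F(x) = \sin{\left(\frac{5 x^{2}}{3} + x \right)}.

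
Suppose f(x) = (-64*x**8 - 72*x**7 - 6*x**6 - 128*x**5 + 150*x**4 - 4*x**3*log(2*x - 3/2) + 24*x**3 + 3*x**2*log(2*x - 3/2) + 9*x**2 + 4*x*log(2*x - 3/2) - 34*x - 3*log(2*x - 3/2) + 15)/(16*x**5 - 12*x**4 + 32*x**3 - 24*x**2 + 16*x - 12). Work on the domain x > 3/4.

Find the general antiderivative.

Any candidate F(x) must reproduce f(x) exactly when differentiated.
Check: d/dx[-x**6/(x**2 + 1) - 5*x**5/(2*x**2 + 2) + 3*x**2/(4*x**2 + 4) + x*log(2*x - 3/2)/(4*x**2 + 4) - 5*x/(4*x**2 + 4)] = (-64*x**8 - 72*x**7 - 6*x**6 - 128*x**5 + 150*x**4 - 4*x**3*log(2*x - 3/2) + 24*x**3 + 3*x**2*log(2*x - 3/2) + 9*x**2 + 4*x*log(2*x - 3/2) - 34*x - 3*log(2*x - 3/2) + 15)/(16*x**5 - 12*x**4 + 32*x**3 - 24*x**2 + 16*x - 12) = f(x).

F(x) = -x**6/(x**2 + 1) - 5*x**5/(2*x**2 + 2) + 3*x**2/(4*x**2 + 4) + x*log(2*x - 3/2)/(4*x**2 + 4) - 5*x/(4*x**2 + 4) + C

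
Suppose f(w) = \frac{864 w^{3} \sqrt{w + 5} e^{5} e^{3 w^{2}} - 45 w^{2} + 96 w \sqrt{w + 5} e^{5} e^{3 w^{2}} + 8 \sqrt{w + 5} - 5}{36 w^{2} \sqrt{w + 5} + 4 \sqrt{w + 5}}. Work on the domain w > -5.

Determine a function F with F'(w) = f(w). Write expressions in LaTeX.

An antiderivative is F(w) = - \frac{5 \sqrt{w + 5}}{2} + 4 e^{5} e^{3 w^{2}} + \frac{2 \operatorname{atan}{\left(3 w \right)}}{3}.

For F(w) to be correct the identity F'(w) - f(w) = 0 must hold.
Check: d/dw[- \frac{5 \sqrt{w + 5}}{2} + 4 e^{5} e^{3 w^{2}} + \frac{2 \operatorname{atan}{\left(3 w \right)}}{3}] = \frac{864 w^{3} \sqrt{w + 5} e^{5} e^{3 w^{2}} - 45 w^{2} + 96 w \sqrt{w + 5} e^{5} e^{3 w^{2}} + 8 \sqrt{w + 5} - 5}{36 w^{2} \sqrt{w + 5} + 4 \sqrt{w + 5}} = f(w).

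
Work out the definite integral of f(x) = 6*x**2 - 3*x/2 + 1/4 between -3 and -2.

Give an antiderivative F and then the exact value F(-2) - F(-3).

Antiderivative: F(x) = x*(8*x**2 - 3*x + 1)/4; value = 42

The integrand splits into summands that can be handled one at a time.
F(x) = x*(8*x**2 - 3*x + 1)/4 is an antiderivative of f.
Check: d/dx[x*(8*x**2 - 3*x + 1)/4] = 6*x**2 - 3*x/2 + 1/4 = f(x).
F(-2) = -39/2; F(-3) = -123/2.
Integral = F(-2) - F(-3) = 42.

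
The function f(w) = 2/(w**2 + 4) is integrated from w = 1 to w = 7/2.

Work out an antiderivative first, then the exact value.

Antiderivative: F(w) = atan(w/2); value = -atan(1/2) + atan(7/4)

Differentiate the proposed F(w) back; it has to land on f(w) exactly.
F(w) = atan(w/2) is an antiderivative of f.
Check: d/dw[atan(w/2)] = 2/(w**2 + 4) = f(w).
F(7/2) = atan(7/4); F(1) = atan(1/2).
Integral = F(7/2) - F(1) = -atan(1/2) + atan(7/4).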